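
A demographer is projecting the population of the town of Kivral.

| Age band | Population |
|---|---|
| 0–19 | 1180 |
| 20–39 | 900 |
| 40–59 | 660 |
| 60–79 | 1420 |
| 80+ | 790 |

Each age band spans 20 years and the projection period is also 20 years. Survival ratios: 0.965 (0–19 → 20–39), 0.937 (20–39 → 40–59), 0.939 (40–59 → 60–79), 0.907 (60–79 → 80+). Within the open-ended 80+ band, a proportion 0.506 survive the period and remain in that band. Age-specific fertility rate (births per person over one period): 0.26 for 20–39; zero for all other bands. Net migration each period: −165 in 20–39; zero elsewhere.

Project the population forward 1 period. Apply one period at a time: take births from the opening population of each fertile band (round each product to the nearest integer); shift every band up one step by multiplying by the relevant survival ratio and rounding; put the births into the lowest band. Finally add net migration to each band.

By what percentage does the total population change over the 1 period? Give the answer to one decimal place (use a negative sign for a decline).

-11.9

Let group 1 be 0–19 through group 5 = 80+.
[period 1]
Births: 900 × 0.26 = 234
Group 2: 1180 × 0.965 = 1139
Group 3: 900 × 0.937 = 843
Group 4: 660 × 0.939 = 620
Group 5: 1420 × 0.907 + 790 × 0.506 = 1288 + 400 = 1688
Net migration: Group 2 − 165 → 974
Population now: 0–19=234, 20–39=974, 40–59=843, 60–79=620, 80+=1688
Total: 4950 → 4359; change = -591; percentage change = -11.9%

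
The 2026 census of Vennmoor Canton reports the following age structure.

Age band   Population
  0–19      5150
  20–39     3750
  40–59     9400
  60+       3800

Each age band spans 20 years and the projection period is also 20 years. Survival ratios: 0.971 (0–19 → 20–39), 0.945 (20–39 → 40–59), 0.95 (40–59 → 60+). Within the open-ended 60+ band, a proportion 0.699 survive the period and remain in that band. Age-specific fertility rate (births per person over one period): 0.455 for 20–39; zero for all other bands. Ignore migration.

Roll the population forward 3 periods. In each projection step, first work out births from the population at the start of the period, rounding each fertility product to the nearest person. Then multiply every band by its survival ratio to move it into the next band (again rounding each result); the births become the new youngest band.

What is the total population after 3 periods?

Numbering the groups 1..4 from youngest to oldest:
Period 1.
Births: 3750 × 0.455 = 1706
Group 2: 5150 × 0.971 = 5001
Group 3: 3750 × 0.945 = 3544
Group 4: 9400 × 0.95 + 3800 × 0.699 = 8930 + 2656 = 11586
→ [1706, 5001, 3544, 11586]
Period 2.
Births: 5001 × 0.455 = 2275
Group 2: 1706 × 0.971 = 1657
Group 3: 5001 × 0.945 = 4726
Group 4: 3544 × 0.95 + 11586 × 0.699 = 3367 + 8099 = 11466
→ [2275, 1657, 4726, 11466]
Period 3.
Births: 1657 × 0.455 = 754
Group 2: 2275 × 0.971 = 2209
Group 3: 1657 × 0.945 = 1566
Group 4: 4726 × 0.95 + 11466 × 0.699 = 4490 + 8015 = 12505
→ [754, 2209, 1566, 12505]
Total after period 3: 754 + 2209 + 1566 + 12505 = 17034

17034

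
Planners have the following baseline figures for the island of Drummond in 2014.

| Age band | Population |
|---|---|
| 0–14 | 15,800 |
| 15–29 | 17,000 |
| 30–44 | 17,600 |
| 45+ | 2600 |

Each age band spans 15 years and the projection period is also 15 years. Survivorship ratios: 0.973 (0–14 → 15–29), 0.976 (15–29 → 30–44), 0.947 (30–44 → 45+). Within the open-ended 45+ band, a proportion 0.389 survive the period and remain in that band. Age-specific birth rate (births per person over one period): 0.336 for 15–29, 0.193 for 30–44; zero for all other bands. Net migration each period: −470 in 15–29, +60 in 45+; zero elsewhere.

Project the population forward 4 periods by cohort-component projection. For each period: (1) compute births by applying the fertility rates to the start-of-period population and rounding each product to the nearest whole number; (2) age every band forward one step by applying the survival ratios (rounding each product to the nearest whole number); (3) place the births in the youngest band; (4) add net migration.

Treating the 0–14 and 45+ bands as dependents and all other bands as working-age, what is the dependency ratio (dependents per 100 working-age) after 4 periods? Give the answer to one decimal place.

168.0

— Period 1 —
Births: 17000 * 0.336 = 5712, 17600 * 0.193 = 3397 → total 9109
15–29: 15800 * 0.973 = 15373
30–44: 17000 * 0.976 = 16592
45+: 17600 * 0.947 + 2600 * 0.389 = 16667 + 1011 = 17678
Net migration: 15–29 − 470 → 14903; 45+ + 60 → 17738
Giving 9109 / 14903 / 16592 / 17738.
— Period 2 —
Births: 14903 * 0.336 = 5007, 16592 * 0.193 = 3202 → total 8209
15–29: 9109 * 0.973 = 8863
30–44: 14903 * 0.976 = 14545
45+: 16592 * 0.947 + 17738 * 0.389 = 15713 + 6900 = 22613
Net migration: 15–29 − 470 → 8393; 45+ + 60 → 22673
Giving 8209 / 8393 / 14545 / 22673.
— Period 3 —
Births: 8393 * 0.336 = 2820, 14545 * 0.193 = 2807 → total 5627
15–29: 8209 * 0.973 = 7987
30–44: 8393 * 0.976 = 8192
45+: 14545 * 0.947 + 22673 * 0.389 = 13774 + 8820 = 22594
Net migration: 15–29 − 470 → 7517; 45+ + 60 → 22654
Giving 5627 / 7517 / 8192 / 22654.
— Period 4 —
Births: 7517 * 0.336 = 2526, 8192 * 0.193 = 1581 → total 4107
15–29: 5627 * 0.973 = 5475
30–44: 7517 * 0.976 = 7337
45+: 8192 * 0.947 + 22654 * 0.389 = 7758 + 8812 = 16570
Net migration: 15–29 − 470 → 5005; 45+ + 60 → 16630
Giving 4107 / 5005 / 7337 / 16630.
Dependents (band 0–14 + band 45+) = 4107 + 16630 = 20737; working-age = 12342; ratio = 20737/12342 × 100 = 168.0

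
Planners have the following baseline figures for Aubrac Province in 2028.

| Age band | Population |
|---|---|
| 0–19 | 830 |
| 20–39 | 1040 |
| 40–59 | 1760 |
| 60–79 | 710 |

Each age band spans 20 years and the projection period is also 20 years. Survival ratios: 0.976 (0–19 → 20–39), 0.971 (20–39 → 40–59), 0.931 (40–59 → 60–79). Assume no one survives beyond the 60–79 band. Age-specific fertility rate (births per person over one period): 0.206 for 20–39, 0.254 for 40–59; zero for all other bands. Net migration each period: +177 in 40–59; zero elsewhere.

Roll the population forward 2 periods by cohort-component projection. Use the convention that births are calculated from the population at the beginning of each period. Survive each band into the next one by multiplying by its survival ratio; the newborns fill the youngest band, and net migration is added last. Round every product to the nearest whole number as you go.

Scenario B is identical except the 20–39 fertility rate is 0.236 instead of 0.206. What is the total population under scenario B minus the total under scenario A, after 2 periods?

54

Call the groups 1 to 4, youngest first.
Period 1.
Births: 1040 × 0.206 = 214, 1760 × 0.254 = 447 → 661
Group 2: 830 × 0.976 = 810
Group 3: 1040 × 0.971 = 1010
Group 4: 1760 × 0.931 = 1639
Net migration: Group 3 + 177 → 1187
End of period: [661, 810, 1187, 1639]
Period 2.
Births: 810 × 0.206 = 167, 1187 × 0.254 = 301 → 468
Group 2: 661 × 0.976 = 645
Group 3: 810 × 0.971 = 787
Group 4: 1187 × 0.931 = 1105
Net migration: Group 3 + 177 → 964
End of period: [468, 645, 964, 1105]
Scenario A total after 2 periods: 3182
Scenario B projection —
Period 1.
Births: 1040 × 0.236 = 245, 1760 × 0.254 = 447 → 692
Group 2: 830 × 0.976 = 810
Group 3: 1040 × 0.971 = 1010
Group 4: 1760 × 0.931 = 1639
Net migration: Group 3 + 177 → 1187
End of period: [692, 810, 1187, 1639]
Period 2.
Births: 810 × 0.236 = 191, 1187 × 0.254 = 301 → 492
Group 2: 692 × 0.976 = 675
Group 3: 810 × 0.971 = 787
Group 4: 1187 × 0.931 = 1105
Net migration: Group 3 + 177 → 964
End of period: [492, 675, 964, 1105]
Scenario B total after 2 periods: 3236
Difference B − A = 3236 − 3182 = 54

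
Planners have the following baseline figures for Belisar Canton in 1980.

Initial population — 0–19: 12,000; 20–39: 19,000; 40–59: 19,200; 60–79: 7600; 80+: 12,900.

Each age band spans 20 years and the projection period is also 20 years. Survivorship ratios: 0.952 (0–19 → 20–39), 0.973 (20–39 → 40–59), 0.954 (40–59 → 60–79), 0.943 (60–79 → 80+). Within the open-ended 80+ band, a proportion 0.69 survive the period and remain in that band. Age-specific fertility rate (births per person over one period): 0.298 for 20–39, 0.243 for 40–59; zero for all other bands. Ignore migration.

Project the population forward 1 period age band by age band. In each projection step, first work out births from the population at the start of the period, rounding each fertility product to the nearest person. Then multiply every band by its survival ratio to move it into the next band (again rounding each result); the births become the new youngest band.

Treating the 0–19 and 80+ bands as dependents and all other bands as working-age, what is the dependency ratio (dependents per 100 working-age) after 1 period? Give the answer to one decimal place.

(Bands numbered youngest = 1 to oldest = 5.)
Period 1.
Births: 19000 * 0.298 = 5662 ; 19200 * 0.243 = 4666 → total 10328
Band 2: 12000 * 0.952 = 11424
Band 3: 19000 * 0.973 = 18487
Band 4: 19200 * 0.954 = 18317
Band 5: 7600 * 0.943 + 12900 * 0.69 = 7167 + 8901 = 16068
End of period: [10328, 11424, 18487, 18317, 16068]
Dependents (band 0–19 + band 80+) = 10328 + 16068 = 26396; working-age = 48228; ratio = 26396/48228 × 100 = 54.7

54.7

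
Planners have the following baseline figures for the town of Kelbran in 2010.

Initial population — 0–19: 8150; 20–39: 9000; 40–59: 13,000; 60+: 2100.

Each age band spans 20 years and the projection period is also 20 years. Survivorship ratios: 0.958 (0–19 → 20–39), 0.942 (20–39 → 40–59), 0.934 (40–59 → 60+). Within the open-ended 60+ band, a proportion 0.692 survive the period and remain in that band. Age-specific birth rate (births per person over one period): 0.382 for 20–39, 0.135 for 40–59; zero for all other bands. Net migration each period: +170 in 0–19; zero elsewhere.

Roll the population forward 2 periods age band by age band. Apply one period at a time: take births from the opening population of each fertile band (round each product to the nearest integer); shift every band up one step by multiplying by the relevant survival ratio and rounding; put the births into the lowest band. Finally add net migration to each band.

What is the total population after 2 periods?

Let band 1 be 0–19 through band 4 = 60+.
[period 1]
Births: 9000 * 0.382 = 3438, 13000 * 0.135 = 1755 → 5193
Band 2: 8150 * 0.958 = 7808
Band 3: 9000 * 0.942 = 8478
Band 4: 13000 * 0.934 + 2100 * 0.692 = 12142 + 1453 = 13595
Net migration: Band 1 + 170 → 5363
End of period: [5363, 7808, 8478, 13595]
[period 2]
Births: 7808 * 0.382 = 2983, 8478 * 0.135 = 1145 → 4128
Band 2: 5363 * 0.958 = 5138
Band 3: 7808 * 0.942 = 7355
Band 4: 8478 * 0.934 + 13595 * 0.692 = 7918 + 9408 = 17326
Net migration: Band 1 + 170 → 4298
End of period: [4298, 5138, 7355, 17326]
Total after period 2: 4298 + 5138 + 7355 + 17326 = 34117

34117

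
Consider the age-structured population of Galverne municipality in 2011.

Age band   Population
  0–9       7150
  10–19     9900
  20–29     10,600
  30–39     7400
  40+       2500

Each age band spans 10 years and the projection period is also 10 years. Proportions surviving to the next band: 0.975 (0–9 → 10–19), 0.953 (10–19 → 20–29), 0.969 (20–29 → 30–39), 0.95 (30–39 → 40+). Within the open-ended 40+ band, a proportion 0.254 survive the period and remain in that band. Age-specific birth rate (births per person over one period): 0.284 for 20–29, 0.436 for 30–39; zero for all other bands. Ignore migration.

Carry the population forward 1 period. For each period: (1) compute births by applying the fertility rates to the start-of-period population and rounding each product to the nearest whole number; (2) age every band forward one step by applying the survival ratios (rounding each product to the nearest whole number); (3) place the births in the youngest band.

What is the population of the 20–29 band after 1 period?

9435

After projecting period 1:
Births: 10600 × 0.284 = 3010  |  7400 × 0.436 = 3226 → total 6236
10–19: 7150 × 0.975 = 6971
20–29: 9900 × 0.953 = 9435
30–39: 10600 × 0.969 = 10271
40+: 7400 × 0.95 + 2500 × 0.254 = 7030 + 635 = 7665
End of period: [6236, 6971, 9435, 10271, 7665]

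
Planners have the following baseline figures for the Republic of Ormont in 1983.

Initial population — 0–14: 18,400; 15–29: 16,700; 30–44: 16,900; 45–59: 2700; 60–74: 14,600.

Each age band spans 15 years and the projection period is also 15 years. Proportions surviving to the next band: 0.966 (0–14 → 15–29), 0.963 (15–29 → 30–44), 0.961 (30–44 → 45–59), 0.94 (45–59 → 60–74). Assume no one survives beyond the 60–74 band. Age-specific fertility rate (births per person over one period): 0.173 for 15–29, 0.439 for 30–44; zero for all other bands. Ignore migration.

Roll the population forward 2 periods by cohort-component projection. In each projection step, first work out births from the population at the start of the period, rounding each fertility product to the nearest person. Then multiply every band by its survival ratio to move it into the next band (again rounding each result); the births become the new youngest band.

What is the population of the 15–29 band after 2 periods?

Call the bands 1 to 5, youngest first.
Period 1:
Births: 16700 × 0.173 = 2889 ; 16900 × 0.439 = 7419 → 10308
Band 2: 18400 × 0.966 = 17774
Band 3: 16700 × 0.963 = 16082
Band 4: 16900 × 0.961 = 16241
Band 5: 2700 × 0.94 = 2538
→ [10308, 17774, 16082, 16241, 2538]
Period 2:
Births: 17774 × 0.173 = 3075 ; 16082 × 0.439 = 7060 → 10135
Band 2: 10308 × 0.966 = 9958
Band 3: 17774 × 0.963 = 17116
Band 4: 16082 × 0.961 = 15455
Band 5: 16241 × 0.94 = 15267
→ [10135, 9958, 17116, 15455, 15267]

9958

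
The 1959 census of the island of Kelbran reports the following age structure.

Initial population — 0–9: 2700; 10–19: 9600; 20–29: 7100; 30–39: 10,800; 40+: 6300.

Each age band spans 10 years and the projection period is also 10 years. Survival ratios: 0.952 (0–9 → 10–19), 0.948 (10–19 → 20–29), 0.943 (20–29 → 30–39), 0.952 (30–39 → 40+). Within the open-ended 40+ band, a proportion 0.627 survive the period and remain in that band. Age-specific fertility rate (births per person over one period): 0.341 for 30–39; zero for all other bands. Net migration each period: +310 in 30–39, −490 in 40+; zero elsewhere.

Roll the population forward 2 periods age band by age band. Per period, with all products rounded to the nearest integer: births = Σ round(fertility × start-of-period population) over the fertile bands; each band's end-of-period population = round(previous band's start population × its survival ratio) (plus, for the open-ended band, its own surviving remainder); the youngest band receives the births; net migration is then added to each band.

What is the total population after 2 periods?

32018

After projecting period 1:
Births: 10800 × 0.341 = 3683
10–19: 2700 × 0.952 = 2570
20–29: 9600 × 0.948 = 9101
30–39: 7100 × 0.943 = 6695
40+: 10800 × 0.952 + 6300 × 0.627 = 10282 + 3950 = 14232
Net migration: 30–39 + 310 → 7005; 40+ − 490 → 13742
Giving 3683 / 2570 / 9101 / 7005 / 13742.
After projecting period 2:
Births: 7005 × 0.341 = 2389
10–19: 3683 × 0.952 = 3506
20–29: 2570 × 0.948 = 2436
30–39: 9101 × 0.943 = 8582
40+: 7005 × 0.952 + 13742 × 0.627 = 6669 + 8616 = 15285
Net migration: 30–39 + 310 → 8892; 40+ − 490 → 14795
Giving 2389 / 3506 / 2436 / 8892 / 14795.
Total after period 2: 2389 + 3506 + 2436 + 8892 + 14795 = 32018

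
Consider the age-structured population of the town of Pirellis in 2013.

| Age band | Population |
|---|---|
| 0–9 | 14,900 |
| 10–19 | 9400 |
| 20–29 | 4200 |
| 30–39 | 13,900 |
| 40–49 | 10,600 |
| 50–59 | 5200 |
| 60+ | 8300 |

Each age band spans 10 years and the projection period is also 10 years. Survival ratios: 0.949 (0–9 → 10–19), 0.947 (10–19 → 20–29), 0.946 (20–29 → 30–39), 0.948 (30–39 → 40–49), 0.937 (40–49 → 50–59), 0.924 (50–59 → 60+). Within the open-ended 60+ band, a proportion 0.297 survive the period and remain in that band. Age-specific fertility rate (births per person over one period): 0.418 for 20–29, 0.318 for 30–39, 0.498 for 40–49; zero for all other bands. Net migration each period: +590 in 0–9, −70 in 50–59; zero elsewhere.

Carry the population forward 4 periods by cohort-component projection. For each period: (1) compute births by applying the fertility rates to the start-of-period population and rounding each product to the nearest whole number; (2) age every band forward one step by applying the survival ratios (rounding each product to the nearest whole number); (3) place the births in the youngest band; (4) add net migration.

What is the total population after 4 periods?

Numbering the bands 1..7 from youngest to oldest:
[period 1]
Births: 4200 × 0.418 = 1756  |  13900 × 0.318 = 4420  |  10600 × 0.498 = 5279 → total 11455
Band 2: 14900 × 0.949 = 14140
Band 3: 9400 × 0.947 = 8902
Band 4: 4200 × 0.946 = 3973
Band 5: 13900 × 0.948 = 13177
Band 6: 10600 × 0.937 = 9932
Band 7: 5200 × 0.924 + 8300 × 0.297 = 4805 + 2465 = 7270
Net migration: Band 1 + 590 → 12045; Band 6 − 70 → 9862
End of period: [12045, 14140, 8902, 3973, 13177, 9862, 7270]
[period 2]
Births: 8902 × 0.418 = 3721  |  3973 × 0.318 = 1263  |  13177 × 0.498 = 6562 → total 11546
Band 2: 12045 × 0.949 = 11431
Band 3: 14140 × 0.947 = 13391
Band 4: 8902 × 0.946 = 8421
Band 5: 3973 × 0.948 = 3766
Band 6: 13177 × 0.937 = 12347
Band 7: 9862 × 0.924 + 7270 × 0.297 = 9112 + 2159 = 11271
Net migration: Band 1 + 590 → 12136; Band 6 − 70 → 12277
End of period: [12136, 11431, 13391, 8421, 3766, 12277, 11271]
[period 3]
Births: 13391 × 0.418 = 5597  |  8421 × 0.318 = 2678  |  3766 × 0.498 = 1875 → total 10150
Band 2: 12136 × 0.949 = 11517
Band 3: 11431 × 0.947 = 10825
Band 4: 13391 × 0.946 = 12668
Band 5: 8421 × 0.948 = 7983
Band 6: 3766 × 0.937 = 3529
Band 7: 12277 × 0.924 + 11271 × 0.297 = 11344 + 3347 = 14691
Net migration: Band 1 + 590 → 10740; Band 6 − 70 → 3459
End of period: [10740, 11517, 10825, 12668, 7983, 3459, 14691]
[period 4]
Births: 10825 × 0.418 = 4525  |  12668 × 0.318 = 4028  |  7983 × 0.498 = 3976 → total 12529
Band 2: 10740 × 0.949 = 10192
Band 3: 11517 × 0.947 = 10907
Band 4: 10825 × 0.946 = 10240
Band 5: 12668 × 0.948 = 12009
Band 6: 7983 × 0.937 = 7480
Band 7: 3459 × 0.924 + 14691 × 0.297 = 3196 + 4363 = 7559
Net migration: Band 1 + 590 → 13119; Band 6 − 70 → 7410
End of period: [13119, 10192, 10907, 10240, 12009, 7410, 7559]
Total after period 4: 13119 + 10192 + 10907 + 10240 + 12009 + 7410 + 7559 = 71436

71436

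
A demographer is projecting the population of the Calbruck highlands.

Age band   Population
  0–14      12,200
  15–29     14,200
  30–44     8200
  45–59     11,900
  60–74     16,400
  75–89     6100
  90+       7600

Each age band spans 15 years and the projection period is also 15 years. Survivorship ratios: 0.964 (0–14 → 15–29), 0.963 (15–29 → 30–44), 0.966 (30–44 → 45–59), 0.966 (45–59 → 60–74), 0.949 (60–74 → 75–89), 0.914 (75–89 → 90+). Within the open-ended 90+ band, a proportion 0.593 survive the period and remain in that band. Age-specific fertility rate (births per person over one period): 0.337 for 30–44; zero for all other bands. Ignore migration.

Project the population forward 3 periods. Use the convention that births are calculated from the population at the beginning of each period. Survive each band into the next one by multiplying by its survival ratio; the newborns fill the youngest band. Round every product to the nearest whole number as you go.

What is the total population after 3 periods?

63740

Numbering the bands 1..7 from youngest to oldest:
Period 1.
Births: 8200 * 0.337 = 2763
Band 2: 12200 * 0.964 = 11761
Band 3: 14200 * 0.963 = 13675
Band 4: 8200 * 0.966 = 7921
Band 5: 11900 * 0.966 = 11495
Band 6: 16400 * 0.949 = 15564
Band 7: 6100 * 0.914 + 7600 * 0.593 = 5575 + 4507 = 10082
Giving 2763 / 11761 / 13675 / 7921 / 11495 / 15564 / 10082.
Period 2.
Births: 13675 * 0.337 = 4608
Band 2: 2763 * 0.964 = 2664
Band 3: 11761 * 0.963 = 11326
Band 4: 13675 * 0.966 = 13210
Band 5: 7921 * 0.966 = 7652
Band 6: 11495 * 0.949 = 10909
Band 7: 15564 * 0.914 + 10082 * 0.593 = 14225 + 5979 = 20204
Giving 4608 / 2664 / 11326 / 13210 / 7652 / 10909 / 20204.
Period 3.
Births: 11326 * 0.337 = 3817
Band 2: 4608 * 0.964 = 4442
Band 3: 2664 * 0.963 = 2565
Band 4: 11326 * 0.966 = 10941
Band 5: 13210 * 0.966 = 12761
Band 6: 7652 * 0.949 = 7262
Band 7: 10909 * 0.914 + 20204 * 0.593 = 9971 + 11981 = 21952
Giving 3817 / 4442 / 2565 / 10941 / 12761 / 7262 / 21952.
Total after period 3: 3817 + 4442 + 2565 + 10941 + 12761 + 7262 + 21952 = 63740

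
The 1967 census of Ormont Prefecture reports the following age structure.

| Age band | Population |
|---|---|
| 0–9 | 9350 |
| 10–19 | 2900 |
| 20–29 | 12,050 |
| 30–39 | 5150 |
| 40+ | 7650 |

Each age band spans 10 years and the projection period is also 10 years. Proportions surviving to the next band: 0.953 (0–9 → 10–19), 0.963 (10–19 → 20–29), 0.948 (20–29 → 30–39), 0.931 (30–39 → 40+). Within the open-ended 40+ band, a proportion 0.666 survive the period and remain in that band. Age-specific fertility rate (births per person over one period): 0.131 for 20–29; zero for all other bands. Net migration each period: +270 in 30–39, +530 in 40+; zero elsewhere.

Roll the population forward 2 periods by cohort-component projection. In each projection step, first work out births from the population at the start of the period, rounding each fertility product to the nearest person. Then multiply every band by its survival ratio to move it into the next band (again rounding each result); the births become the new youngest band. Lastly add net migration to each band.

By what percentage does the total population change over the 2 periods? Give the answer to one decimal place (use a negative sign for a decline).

Numbering the bands 1..5 from youngest to oldest:
Period 1.
Births: 12050 * 0.131 = 1579
Band 2: 9350 * 0.953 = 8911
Band 3: 2900 * 0.963 = 2793
Band 4: 12050 * 0.948 = 11423
Band 5: 5150 * 0.931 + 7650 * 0.666 = 4795 + 5095 = 9890
Net migration: Band 4 + 270 → 11693; Band 5 + 530 → 10420
Population now: 0–9=1579, 10–19=8911, 20–29=2793, 30–39=11693, 40+=10420
Period 2.
Births: 2793 * 0.131 = 366
Band 2: 1579 * 0.953 = 1505
Band 3: 8911 * 0.963 = 8581
Band 4: 2793 * 0.948 = 2648
Band 5: 11693 * 0.931 + 10420 * 0.666 = 10886 + 6940 = 17826
Net migration: Band 4 + 270 → 2918; Band 5 + 530 → 18356
Population now: 0–9=366, 10–19=1505, 20–29=8581, 30–39=2918, 40+=18356
Total: 37100 → 31726; change = -5374; percentage change = -14.5%

-14.5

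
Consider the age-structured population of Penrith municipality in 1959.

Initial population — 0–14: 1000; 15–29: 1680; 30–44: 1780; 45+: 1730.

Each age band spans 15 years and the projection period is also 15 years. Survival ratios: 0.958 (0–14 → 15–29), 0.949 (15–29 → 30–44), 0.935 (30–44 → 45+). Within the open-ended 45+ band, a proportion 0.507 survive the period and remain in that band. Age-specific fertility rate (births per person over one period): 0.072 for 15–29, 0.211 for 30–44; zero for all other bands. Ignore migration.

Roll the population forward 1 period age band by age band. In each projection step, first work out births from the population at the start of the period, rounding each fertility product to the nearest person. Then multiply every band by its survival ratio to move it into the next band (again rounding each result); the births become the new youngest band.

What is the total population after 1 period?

5590

Let group 1 be 0–14 through group 4 = 45+.
Period 1:
Births: 1680 × 0.072 = 121  |  1780 × 0.211 = 376 ⇒ total 497
Group 2: 1000 × 0.958 = 958
Group 3: 1680 × 0.949 = 1594
Group 4: 1780 × 0.935 + 1730 × 0.507 = 1664 + 877 = 2541
Population now: 0–14=497, 15–29=958, 30–44=1594, 45+=2541
Total after period 1: 497 + 958 + 1594 + 2541 = 5590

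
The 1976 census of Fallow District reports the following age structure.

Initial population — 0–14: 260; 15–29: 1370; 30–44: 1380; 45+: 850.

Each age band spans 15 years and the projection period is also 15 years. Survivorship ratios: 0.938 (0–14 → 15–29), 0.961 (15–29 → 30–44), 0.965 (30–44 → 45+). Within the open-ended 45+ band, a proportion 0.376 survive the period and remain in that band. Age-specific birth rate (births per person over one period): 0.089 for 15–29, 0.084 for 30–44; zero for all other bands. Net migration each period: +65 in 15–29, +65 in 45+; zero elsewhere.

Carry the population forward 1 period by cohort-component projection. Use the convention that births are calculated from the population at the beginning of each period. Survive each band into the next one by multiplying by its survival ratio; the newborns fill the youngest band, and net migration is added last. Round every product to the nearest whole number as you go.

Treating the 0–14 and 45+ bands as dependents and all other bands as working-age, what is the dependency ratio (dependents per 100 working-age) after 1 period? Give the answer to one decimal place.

120.2

Period 1.
Births: 1370 * 0.089 = 122  |  1380 * 0.084 = 116 ⇒ total 238
15–29: 260 * 0.938 = 244
30–44: 1370 * 0.961 = 1317
45+: 1380 * 0.965 + 850 * 0.376 = 1332 + 320 = 1652
Net migration: 15–29 + 65 → 309; 45+ + 65 → 1717
Population now: 0–14=238, 15–29=309, 30–44=1317, 45+=1717
Dependents (band 0–14 + band 45+) = 238 + 1717 = 1955; working-age = 1626; ratio = 1955/1626 × 100 = 120.2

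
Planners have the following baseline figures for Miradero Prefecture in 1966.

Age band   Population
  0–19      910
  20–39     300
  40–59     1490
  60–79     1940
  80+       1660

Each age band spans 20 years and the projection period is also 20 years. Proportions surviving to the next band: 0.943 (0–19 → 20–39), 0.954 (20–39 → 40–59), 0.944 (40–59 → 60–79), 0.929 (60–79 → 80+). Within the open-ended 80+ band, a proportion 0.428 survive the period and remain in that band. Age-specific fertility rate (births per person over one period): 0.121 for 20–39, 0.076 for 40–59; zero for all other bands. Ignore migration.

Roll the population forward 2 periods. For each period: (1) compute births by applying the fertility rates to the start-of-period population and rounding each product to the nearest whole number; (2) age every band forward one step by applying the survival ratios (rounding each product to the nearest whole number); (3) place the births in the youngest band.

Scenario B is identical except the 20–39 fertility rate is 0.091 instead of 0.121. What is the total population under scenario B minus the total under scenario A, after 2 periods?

Numbering the bands 1..5 from youngest to oldest:
Period 1.
Births: 300 * 0.121 = 36  |  1490 * 0.076 = 113 — total 149
Band 2: 910 * 0.943 = 858
Band 3: 300 * 0.954 = 286
Band 4: 1490 * 0.944 = 1407
Band 5: 1940 * 0.929 + 1660 * 0.428 = 1802 + 710 = 2512
End of period: [149, 858, 286, 1407, 2512]
Period 2.
Births: 858 * 0.121 = 104  |  286 * 0.076 = 22 — total 126
Band 2: 149 * 0.943 = 141
Band 3: 858 * 0.954 = 819
Band 4: 286 * 0.944 = 270
Band 5: 1407 * 0.929 + 2512 * 0.428 = 1307 + 1075 = 2382
End of period: [126, 141, 819, 270, 2382]
Scenario A total after 2 periods: 3738
Scenario B projection —
Period 1.
Births: 300 * 0.091 = 27  |  1490 * 0.076 = 113 — total 140
Band 2: 910 * 0.943 = 858
Band 3: 300 * 0.954 = 286
Band 4: 1490 * 0.944 = 1407
Band 5: 1940 * 0.929 + 1660 * 0.428 = 1802 + 710 = 2512
End of period: [140, 858, 286, 1407, 2512]
Period 2.
Births: 858 * 0.091 = 78  |  286 * 0.076 = 22 — total 100
Band 2: 140 * 0.943 = 132
Band 3: 858 * 0.954 = 819
Band 4: 286 * 0.944 = 270
Band 5: 1407 * 0.929 + 2512 * 0.428 = 1307 + 1075 = 2382
End of period: [100, 132, 819, 270, 2382]
Scenario B total after 2 periods: 3703
Difference B − A = 3703 − 3738 = -35

-35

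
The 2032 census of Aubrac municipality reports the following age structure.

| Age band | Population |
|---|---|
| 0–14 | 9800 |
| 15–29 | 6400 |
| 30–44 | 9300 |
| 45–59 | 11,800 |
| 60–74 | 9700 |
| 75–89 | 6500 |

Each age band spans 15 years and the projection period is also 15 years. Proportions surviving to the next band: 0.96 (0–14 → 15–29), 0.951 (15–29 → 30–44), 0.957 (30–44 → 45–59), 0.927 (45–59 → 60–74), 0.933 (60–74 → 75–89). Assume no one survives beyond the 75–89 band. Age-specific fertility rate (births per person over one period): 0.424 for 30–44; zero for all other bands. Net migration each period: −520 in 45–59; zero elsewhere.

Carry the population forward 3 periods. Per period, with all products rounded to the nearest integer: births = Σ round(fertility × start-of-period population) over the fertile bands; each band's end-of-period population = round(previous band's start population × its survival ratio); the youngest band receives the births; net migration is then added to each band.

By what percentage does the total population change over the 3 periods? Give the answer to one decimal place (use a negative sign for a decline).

-43.8

(Groups numbered youngest = 1 to oldest = 6.)
After projecting period 1:
Births: 9300 * 0.424 = 3943
Group 2: 9800 * 0.96 = 9408
Group 3: 6400 * 0.951 = 6086
Group 4: 9300 * 0.957 = 8900
Group 5: 11800 * 0.927 = 10939
Group 6: 9700 * 0.933 = 9050
Net migration: Group 4 − 520 → 8380
Population now: 0–14=3943, 15–29=9408, 30–44=6086, 45–59=8380, 60–74=10939, 75–89=9050
After projecting period 2:
Births: 6086 * 0.424 = 2580
Group 2: 3943 * 0.96 = 3785
Group 3: 9408 * 0.951 = 8947
Group 4: 6086 * 0.957 = 5824
Group 5: 8380 * 0.927 = 7768
Group 6: 10939 * 0.933 = 10206
Net migration: Group 4 − 520 → 5304
Population now: 0–14=2580, 15–29=3785, 30–44=8947, 45–59=5304, 60–74=7768, 75–89=10206
After projecting period 3:
Births: 8947 * 0.424 = 3794
Group 2: 2580 * 0.96 = 2477
Group 3: 3785 * 0.951 = 3600
Group 4: 8947 * 0.957 = 8562
Group 5: 5304 * 0.927 = 4917
Group 6: 7768 * 0.933 = 7248
Net migration: Group 4 − 520 → 8042
Population now: 0–14=3794, 15–29=2477, 30–44=3600, 45–59=8042, 60–74=4917, 75–89=7248
Total: 53500 → 30078; change = -23422; percentage change = -43.8%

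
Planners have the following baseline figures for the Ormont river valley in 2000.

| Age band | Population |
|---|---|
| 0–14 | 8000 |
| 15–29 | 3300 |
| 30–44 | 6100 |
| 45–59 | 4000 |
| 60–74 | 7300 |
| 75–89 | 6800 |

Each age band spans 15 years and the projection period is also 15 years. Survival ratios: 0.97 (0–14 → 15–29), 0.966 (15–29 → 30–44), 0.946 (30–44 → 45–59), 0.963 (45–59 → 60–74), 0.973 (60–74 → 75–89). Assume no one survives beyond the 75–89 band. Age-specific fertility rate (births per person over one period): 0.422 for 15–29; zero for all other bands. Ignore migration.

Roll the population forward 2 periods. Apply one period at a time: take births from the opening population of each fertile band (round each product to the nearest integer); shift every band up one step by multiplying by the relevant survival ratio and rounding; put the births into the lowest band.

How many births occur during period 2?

3275

Numbering the groups 1..6 from youngest to oldest:
— Period 1 —
Births: 3300 × 0.422 = 1393
Group 2: 8000 × 0.97 = 7760
Group 3: 3300 × 0.966 = 3188
Group 4: 6100 × 0.946 = 5771
Group 5: 4000 × 0.963 = 3852
Group 6: 7300 × 0.973 = 7103
Giving 1393 / 7760 / 3188 / 5771 / 3852 / 7103.
— Period 2 —
Births: 7760 × 0.422 = 3275
Group 2: 1393 × 0.97 = 1351
Group 3: 7760 × 0.966 = 7496
Group 4: 3188 × 0.946 = 3016
Group 5: 5771 × 0.963 = 5557
Group 6: 3852 × 0.973 = 3748
Giving 3275 / 1351 / 7496 / 3016 / 5557 / 3748.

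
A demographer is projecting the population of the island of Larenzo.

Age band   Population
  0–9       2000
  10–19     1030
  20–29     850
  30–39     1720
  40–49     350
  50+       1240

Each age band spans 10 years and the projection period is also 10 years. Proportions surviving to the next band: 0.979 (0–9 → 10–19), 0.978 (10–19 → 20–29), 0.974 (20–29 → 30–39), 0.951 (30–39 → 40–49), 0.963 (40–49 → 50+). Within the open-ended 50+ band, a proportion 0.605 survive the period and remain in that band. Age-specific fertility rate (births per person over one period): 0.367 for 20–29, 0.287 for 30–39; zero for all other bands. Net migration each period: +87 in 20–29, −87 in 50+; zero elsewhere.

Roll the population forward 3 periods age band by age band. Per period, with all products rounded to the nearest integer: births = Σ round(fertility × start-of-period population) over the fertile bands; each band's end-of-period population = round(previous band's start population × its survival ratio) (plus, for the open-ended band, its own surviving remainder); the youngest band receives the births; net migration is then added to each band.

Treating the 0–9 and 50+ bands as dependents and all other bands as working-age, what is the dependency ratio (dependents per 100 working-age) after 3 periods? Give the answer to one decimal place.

66.9

[period 1]
Births: 850 × 0.367 = 312 ; 1720 × 0.287 = 494 ⇒ total 806
10–19: 2000 × 0.979 = 1958
20–29: 1030 × 0.978 = 1007
30–39: 850 × 0.974 = 828
40–49: 1720 × 0.951 = 1636
50+: 350 × 0.963 + 1240 × 0.605 = 337 + 750 = 1087
Net migration: 20–29 + 87 → 1094; 50+ − 87 → 1000
Population now: 0–9=806, 10–19=1958, 20–29=1094, 30–39=828, 40–49=1636, 50+=1000
[period 2]
Births: 1094 × 0.367 = 401 ; 828 × 0.287 = 238 ⇒ total 639
10–19: 806 × 0.979 = 789
20–29: 1958 × 0.978 = 1915
30–39: 1094 × 0.974 = 1066
40–49: 828 × 0.951 = 787
50+: 1636 × 0.963 + 1000 × 0.605 = 1575 + 605 = 2180
Net migration: 20–29 + 87 → 2002; 50+ − 87 → 2093
Population now: 0–9=639, 10–19=789, 20–29=2002, 30–39=1066, 40–49=787, 50+=2093
[period 3]
Births: 2002 × 0.367 = 735 ; 1066 × 0.287 = 306 ⇒ total 1041
10–19: 639 × 0.979 = 626
20–29: 789 × 0.978 = 772
30–39: 2002 × 0.974 = 1950
40–49: 1066 × 0.951 = 1014
50+: 787 × 0.963 + 2093 × 0.605 = 758 + 1266 = 2024
Net migration: 20–29 + 87 → 859; 50+ − 87 → 1937
Population now: 0–9=1041, 10–19=626, 20–29=859, 30–39=1950, 40–49=1014, 50+=1937
Dependents (band 0–9 + band 50+) = 1041 + 1937 = 2978; working-age = 4449; ratio = 2978/4449 × 100 = 66.9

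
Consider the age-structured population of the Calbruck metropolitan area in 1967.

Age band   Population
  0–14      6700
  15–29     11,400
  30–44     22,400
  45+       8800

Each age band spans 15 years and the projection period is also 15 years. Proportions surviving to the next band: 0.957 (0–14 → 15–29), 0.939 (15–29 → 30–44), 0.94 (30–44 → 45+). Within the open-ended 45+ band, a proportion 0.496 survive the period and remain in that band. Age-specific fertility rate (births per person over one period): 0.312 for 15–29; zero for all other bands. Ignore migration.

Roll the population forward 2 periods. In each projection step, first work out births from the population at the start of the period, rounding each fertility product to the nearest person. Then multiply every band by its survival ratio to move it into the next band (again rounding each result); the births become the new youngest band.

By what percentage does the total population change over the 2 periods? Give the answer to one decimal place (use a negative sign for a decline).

-30.8

Let group 1 be 0–14 through group 4 = 45+.
Period 1:
Births: 11400 × 0.312 = 3557
Group 2: 6700 × 0.957 = 6412
Group 3: 11400 × 0.939 = 10705
Group 4: 22400 × 0.94 + 8800 × 0.496 = 21056 + 4365 = 25421
→ [3557, 6412, 10705, 25421]
Period 2:
Births: 6412 × 0.312 = 2001
Group 2: 3557 × 0.957 = 3404
Group 3: 6412 × 0.939 = 6021
Group 4: 10705 × 0.94 + 25421 × 0.496 = 10063 + 12609 = 22672
→ [2001, 3404, 6021, 22672]
Total: 49300 → 34098; change = -15202; percentage change = -30.8%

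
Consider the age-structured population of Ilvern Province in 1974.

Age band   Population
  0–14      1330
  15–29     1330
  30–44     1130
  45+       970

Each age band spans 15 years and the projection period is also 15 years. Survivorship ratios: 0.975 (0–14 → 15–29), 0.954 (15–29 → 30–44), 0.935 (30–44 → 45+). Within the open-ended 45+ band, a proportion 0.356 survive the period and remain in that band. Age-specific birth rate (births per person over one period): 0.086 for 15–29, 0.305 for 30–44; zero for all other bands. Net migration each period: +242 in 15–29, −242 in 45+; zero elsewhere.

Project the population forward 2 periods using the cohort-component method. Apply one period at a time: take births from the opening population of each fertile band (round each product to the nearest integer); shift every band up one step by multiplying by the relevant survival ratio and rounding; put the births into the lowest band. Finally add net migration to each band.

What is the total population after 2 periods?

Numbering the bands 1..4 from youngest to oldest:
— Period 1 —
Births: 1330 × 0.086 = 114, 1130 × 0.305 = 345 — total 459
Band 2: 1330 × 0.975 = 1297
Band 3: 1330 × 0.954 = 1269
Band 4: 1130 × 0.935 + 970 × 0.356 = 1057 + 345 = 1402
Net migration: Band 2 + 242 → 1539; Band 4 − 242 → 1160
Giving 459 / 1539 / 1269 / 1160.
— Period 2 —
Births: 1539 × 0.086 = 132, 1269 × 0.305 = 387 — total 519
Band 2: 459 × 0.975 = 448
Band 3: 1539 × 0.954 = 1468
Band 4: 1269 × 0.935 + 1160 × 0.356 = 1187 + 413 = 1600
Net migration: Band 2 + 242 → 690; Band 4 − 242 → 1358
Giving 519 / 690 / 1468 / 1358.
Total after period 2: 519 + 690 + 1468 + 1358 = 4035

4035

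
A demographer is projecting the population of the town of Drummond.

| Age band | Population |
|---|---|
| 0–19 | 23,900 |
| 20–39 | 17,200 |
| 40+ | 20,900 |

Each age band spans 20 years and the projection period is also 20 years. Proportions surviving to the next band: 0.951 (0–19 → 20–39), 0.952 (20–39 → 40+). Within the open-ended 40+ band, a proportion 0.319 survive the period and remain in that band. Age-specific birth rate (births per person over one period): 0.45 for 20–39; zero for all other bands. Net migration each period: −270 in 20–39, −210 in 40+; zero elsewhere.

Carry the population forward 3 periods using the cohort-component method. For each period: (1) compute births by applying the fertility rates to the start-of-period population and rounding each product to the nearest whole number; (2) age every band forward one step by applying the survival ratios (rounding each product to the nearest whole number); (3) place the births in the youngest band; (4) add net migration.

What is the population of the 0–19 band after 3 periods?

3191

(Groups numbered youngest = 1 to oldest = 3.)
— Period 1 —
Births: 17200 × 0.45 = 7740
Group 2: 23900 × 0.951 = 22729
Group 3: 17200 × 0.952 + 20900 × 0.319 = 16374 + 6667 = 23041
Net migration: Group 2 − 270 → 22459; Group 3 − 210 → 22831
End of period: [7740, 22459, 22831]
— Period 2 —
Births: 22459 × 0.45 = 10107
Group 2: 7740 × 0.951 = 7361
Group 3: 22459 × 0.952 + 22831 × 0.319 = 21381 + 7283 = 28664
Net migration: Group 2 − 270 → 7091; Group 3 − 210 → 28454
End of period: [10107, 7091, 28454]
— Period 3 —
Births: 7091 × 0.45 = 3191
Group 2: 10107 × 0.951 = 9612
Group 3: 7091 × 0.952 + 28454 × 0.319 = 6751 + 9077 = 15828
Net migration: Group 2 − 270 → 9342; Group 3 − 210 → 15618
End of period: [3191, 9342, 15618]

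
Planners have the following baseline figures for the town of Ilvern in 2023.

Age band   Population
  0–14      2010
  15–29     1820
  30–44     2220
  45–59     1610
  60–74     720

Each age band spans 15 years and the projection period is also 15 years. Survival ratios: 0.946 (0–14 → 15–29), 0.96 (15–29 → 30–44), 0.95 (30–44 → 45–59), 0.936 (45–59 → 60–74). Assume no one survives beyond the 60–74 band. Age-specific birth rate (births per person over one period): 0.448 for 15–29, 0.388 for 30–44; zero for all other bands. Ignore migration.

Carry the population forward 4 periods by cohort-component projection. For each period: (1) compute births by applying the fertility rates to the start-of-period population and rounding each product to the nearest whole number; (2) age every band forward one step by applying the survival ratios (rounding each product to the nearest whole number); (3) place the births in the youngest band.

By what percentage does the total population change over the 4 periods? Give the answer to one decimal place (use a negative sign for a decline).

(Groups numbered youngest = 1 to oldest = 5.)
Period 1:
Births: 1820 * 0.448 = 815  |  2220 * 0.388 = 861 — total 1676
Group 2: 2010 * 0.946 = 1901
Group 3: 1820 * 0.96 = 1747
Group 4: 2220 * 0.95 = 2109
Group 5: 1610 * 0.936 = 1507
Population now: 0–14=1676, 15–29=1901, 30–44=1747, 45–59=2109, 60–74=1507
Period 2:
Births: 1901 * 0.448 = 852  |  1747 * 0.388 = 678 — total 1530
Group 2: 1676 * 0.946 = 1585
Group 3: 1901 * 0.96 = 1825
Group 4: 1747 * 0.95 = 1660
Group 5: 2109 * 0.936 = 1974
Population now: 0–14=1530, 15–29=1585, 30–44=1825, 45–59=1660, 60–74=1974
Period 3:
Births: 1585 * 0.448 = 710  |  1825 * 0.388 = 708 — total 1418
Group 2: 1530 * 0.946 = 1447
Group 3: 1585 * 0.96 = 1522
Group 4: 1825 * 0.95 = 1734
Group 5: 1660 * 0.936 = 1554
Population now: 0–14=1418, 15–29=1447, 30–44=1522, 45–59=1734, 60–74=1554
Period 4:
Births: 1447 * 0.448 = 648  |  1522 * 0.388 = 591 — total 1239
Group 2: 1418 * 0.946 = 1341
Group 3: 1447 * 0.96 = 1389
Group 4: 1522 * 0.95 = 1446
Group 5: 1734 * 0.936 = 1623
Population now: 0–14=1239, 15–29=1341, 30–44=1389, 45–59=1446, 60–74=1623
Total: 8380 → 7038; change = -1342; percentage change = -16.0%

-16.0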